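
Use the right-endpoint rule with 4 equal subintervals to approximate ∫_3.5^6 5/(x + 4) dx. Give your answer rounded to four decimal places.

1.3876

Δx = (6 − 3.5)/4 = 0.625.
Right endpoints: 4.125, 4.75, 5.375, 6.
f(4.125) = 8/13, f(4.75) = 4/7, f(5.375) = 8/15, f(6) = 0.5.
Sum = Δx · [f(4.125) + f(4.75) + f(5.375) + f(6)].
Sum ≈ 1.3876.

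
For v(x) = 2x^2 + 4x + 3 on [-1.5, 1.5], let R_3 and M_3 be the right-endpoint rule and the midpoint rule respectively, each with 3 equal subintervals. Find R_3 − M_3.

R_3 = 20.5.
M_3 = 13.
R_3 − M_3 = 7.5.

7.5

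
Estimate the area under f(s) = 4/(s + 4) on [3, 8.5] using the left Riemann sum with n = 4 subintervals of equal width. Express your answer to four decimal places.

Δs = (8.5 − 3)/4 = 1.375.
Left endpoints: 3, 4.375, 5.75, 7.125.
f(3) = 4/7, f(4.375) = 32/67, f(5.75) = 16/39, f(7.125) = 32/89.
Sum = Δs · [f(3) + f(4.375) + f(5.75) + f(7.125)].
Sum ≈ 2.5009.

2.5009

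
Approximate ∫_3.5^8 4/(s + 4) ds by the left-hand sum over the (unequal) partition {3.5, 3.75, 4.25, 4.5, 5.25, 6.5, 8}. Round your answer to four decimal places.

Subinterval widths: 0.25, 0.5, 0.25, 0.75, 1.25, 1.5.
Left endpoints: 3.5, 3.75, 4.25, 4.5, 5.25, 6.5.
f(3.5) = 8/15, f(3.75) = 16/31, f(4.25) = 16/33, f(4.5) = 8/17, f(5.25) = 16/37, f(6.5) = 8/21.
Sum = Σ Δs_i · f(s_i).
Sum ≈ 1.9775.

1.9775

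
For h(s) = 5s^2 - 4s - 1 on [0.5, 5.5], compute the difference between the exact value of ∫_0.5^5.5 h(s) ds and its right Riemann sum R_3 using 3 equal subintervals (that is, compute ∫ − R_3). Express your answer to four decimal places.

Exact integral: ∫_0.5^5.5 h(s) ds ≈ 212.083333.
R_3 ≈ 331.990741.
Error ≈ 212.083333 − 331.990741 ≈ -119.9074.

-119.9074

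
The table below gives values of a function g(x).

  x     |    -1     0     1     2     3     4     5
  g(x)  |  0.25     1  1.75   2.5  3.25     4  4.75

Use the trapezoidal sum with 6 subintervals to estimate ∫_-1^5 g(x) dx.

15

Δx = 1.
T_6 = (1/2)·[0.25 + 2·1 + 2·1.75 + 2·2.5 + 2·3.25 + 2·4 + 4.75] = 15.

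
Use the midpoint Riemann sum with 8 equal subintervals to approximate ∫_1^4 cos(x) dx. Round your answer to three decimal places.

Δx = (4 − 1)/8 = 0.375.
Midpoints: 1.1875, 1.5625, 1.9375, 2.3125, 2.6875, 3.0625, 3.4375, 3.8125.
f(1.1875) ≈ 0.374, f(1.5625) ≈ 0.008, f(1.9375) ≈ -0.359, f(2.3125) ≈ -0.676, f(2.6875) ≈ -0.899, f(3.0625) ≈ -0.997, f(3.4375) ≈ -0.957, f(3.8125) ≈ -0.783.
Sum = Δx · [f(1.1875) + f(1.5625) + f(1.9375) + ...].
Sum ≈ -1.608.

-1.608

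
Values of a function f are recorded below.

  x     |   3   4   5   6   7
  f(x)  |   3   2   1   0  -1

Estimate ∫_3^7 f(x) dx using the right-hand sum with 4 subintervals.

2

Δx = 1.
Sum = 1·[2 + 1 + 0 + (-1)] = 2.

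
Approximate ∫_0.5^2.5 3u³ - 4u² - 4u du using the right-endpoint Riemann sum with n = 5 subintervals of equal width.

Δu = (2.5 − 0.5)/5 = 0.4.
Right endpoints: 0.9, 1.3, 1.7, 2.1, 2.5.
f(0.9) = -4.653, f(1.3) = -5.369, f(1.7) = -3.621, f(2.1) = 1.743, f(2.5) = 11.875.
Sum = Δu · [f(0.9) + f(1.3) + f(1.7) + f(2.1) + f(2.5)].
Sum = -0.01.

-0.01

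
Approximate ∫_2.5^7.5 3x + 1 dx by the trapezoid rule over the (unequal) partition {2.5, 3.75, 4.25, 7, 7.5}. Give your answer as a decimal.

Subinterval widths: 1.25, 0.5, 2.75, 0.5.
f(2.5) = 8.5, f(3.75) = 12.25, f(4.25) = 13.75, f(7) = 22, f(7.5) = 23.5.
On each subinterval the trapezoid contributes (Δx_i/2)·[f(x_{i-1}) + f(x_i)].
Sum = 80.

80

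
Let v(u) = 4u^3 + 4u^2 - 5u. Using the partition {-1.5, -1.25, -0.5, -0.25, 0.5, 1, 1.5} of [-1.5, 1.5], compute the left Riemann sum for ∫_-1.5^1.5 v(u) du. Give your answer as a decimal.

Subinterval widths: 0.25, 0.75, 0.25, 0.75, 0.5, 0.5.
Left endpoints: -1.5, -1.25, -0.5, -0.25, 0.5, 1.
v(-1.5) = 3, v(-1.25) = 4.6875, v(-0.5) = 3, v(-0.25) = 1.4375, v(0.5) = -1, v(1) = 3.
Sum = Σ Δu_i · v(u_i).
Sum = 7.09375.

7.09375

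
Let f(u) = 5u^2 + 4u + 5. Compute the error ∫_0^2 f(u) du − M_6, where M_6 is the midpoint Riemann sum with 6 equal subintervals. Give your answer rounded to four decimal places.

Exact integral: ∫_0^2 f(u) du ≈ 31.333333.
M_6 ≈ 31.240741.
Error ≈ 31.333333 − 31.240741 ≈ 0.0926.

0.0926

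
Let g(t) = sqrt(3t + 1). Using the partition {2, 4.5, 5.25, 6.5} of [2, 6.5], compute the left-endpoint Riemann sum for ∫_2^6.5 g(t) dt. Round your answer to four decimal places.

Subinterval widths: 2.5, 0.75, 1.25.
Left endpoints: 2, 4.5, 5.25.
g(2) ≈ 2.6458, g(4.5) ≈ 3.8079, g(5.25) ≈ 4.0927.
Sum = Σ Δt_i · g(t_i).
Sum ≈ 14.5861.

14.5861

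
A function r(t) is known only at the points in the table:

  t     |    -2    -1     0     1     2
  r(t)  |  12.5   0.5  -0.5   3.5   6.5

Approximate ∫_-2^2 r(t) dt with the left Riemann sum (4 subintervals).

16

Δt = 1.
Sum = 1·[12.5 + 0.5 + (-0.5) + 3.5] = 16.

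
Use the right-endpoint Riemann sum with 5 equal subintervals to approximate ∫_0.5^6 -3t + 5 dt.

-35.2

Δt = (6 − 0.5)/5 = 1.1.
Right endpoints: 1.6, 2.7, 3.8, 4.9, 6.
f(1.6) = 0.2, f(2.7) = -3.1, f(3.8) = -6.4, f(4.9) = -9.7, f(6) = -13.
Sum = Δt · [f(1.6) + f(2.7) + f(3.8) + f(4.9) + f(6)].
Sum = -35.2.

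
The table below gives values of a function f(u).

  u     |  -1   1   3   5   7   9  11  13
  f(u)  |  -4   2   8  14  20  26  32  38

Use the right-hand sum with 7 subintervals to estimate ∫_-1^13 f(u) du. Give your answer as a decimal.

280

Δu = 2.
Sum = 2·[2 + 8 + 14 + 20 + 26 + 32 + 38] = 280.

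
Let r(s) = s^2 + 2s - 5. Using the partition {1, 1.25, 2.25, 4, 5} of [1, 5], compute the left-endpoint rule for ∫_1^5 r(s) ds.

25.546875

Subinterval widths: 0.25, 1, 1.75, 1.
Left endpoints: 1, 1.25, 2.25, 4.
r(1) = -2, r(1.25) = -0.9375, r(2.25) = 4.5625, r(4) = 19.
Sum = Σ Δs_i · r(s_i).
Sum = 25.546875.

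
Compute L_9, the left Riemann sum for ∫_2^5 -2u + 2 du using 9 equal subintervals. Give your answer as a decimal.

-14

Δu = (5 − 2)/9 = 1/3.
Left endpoints: 2, 7/3, 8/3, 3, 10/3, 11/3, 4, 13/3, 14/3.
f(2) = -2, f(7/3) = -8/3, f(8/3) = -10/3, f(3) = -4, f(10/3) = -14/3, f(11/3) = -16/3, f(4) = -6, f(13/3) = -20/3, f(14/3) = -22/3.
Sum = Δu · [f(2) + f(7/3) + f(8/3) + ...].
Sum = -14.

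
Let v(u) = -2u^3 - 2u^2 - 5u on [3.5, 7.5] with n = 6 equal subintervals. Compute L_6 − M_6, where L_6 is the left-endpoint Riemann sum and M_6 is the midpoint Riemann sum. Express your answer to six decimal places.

273.111111

L_6 ≈ -1591.37037037.
M_6 ≈ -1864.48148148.
L_6 − M_6 ≈ 273.111111.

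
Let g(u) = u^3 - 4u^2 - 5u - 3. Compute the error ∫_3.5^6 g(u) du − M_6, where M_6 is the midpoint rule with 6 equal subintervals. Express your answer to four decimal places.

0.3707

Exact integral: ∫_3.5^6 g(u) du ≈ -11.223958.
M_6 ≈ -11.594690.
Error ≈ -11.223958 − (-11.594690) ≈ 0.3707.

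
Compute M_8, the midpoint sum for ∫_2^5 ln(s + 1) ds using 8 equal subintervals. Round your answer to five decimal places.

Δs = (5 − 2)/8 = 0.375.
Midpoints: 2.1875, 2.5625, 2.9375, 3.3125, 3.6875, 4.0625, 4.4375, 4.8125.
f(2.1875) ≈ 1.15924, f(2.5625) ≈ 1.27046, f(2.9375) ≈ 1.37055, f(3.3125) ≈ 1.46152, f(3.6875) ≈ 1.54490, f(4.0625) ≈ 1.62186, f(4.4375) ≈ 1.69332, f(4.8125) ≈ 1.76001.
Sum = Δs · [f(2.1875) + f(2.5625) + f(2.9375) + ...].
Sum ≈ 4.45569.

4.45569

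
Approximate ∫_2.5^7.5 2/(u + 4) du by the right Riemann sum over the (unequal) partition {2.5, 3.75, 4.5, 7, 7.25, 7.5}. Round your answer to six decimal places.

1.041519

Subinterval widths: 1.25, 0.75, 2.5, 0.25, 0.25.
Right endpoints: 3.75, 4.5, 7, 7.25, 7.5.
f(3.75) = 8/31, f(4.5) = 4/17, f(7) = 2/11, f(7.25) = 8/45, f(7.5) = 4/23.
Sum = Σ Δu_i · f(u_i).
Sum ≈ 1.041519.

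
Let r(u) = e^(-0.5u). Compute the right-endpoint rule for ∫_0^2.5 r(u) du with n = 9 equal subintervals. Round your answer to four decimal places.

Δu = (2.5 − 0)/9 = 5/18.
Right endpoints: 5/18, 5/9, 5/6, 10/9, 25/18, 5/3, 35/18, 20/9, 2.5.
r(5/18) ≈ 0.8703, r(5/9) ≈ 0.7575, r(5/6) ≈ 0.6592, r(10/9) ≈ 0.5738, r(25/18) ≈ 0.4994, r(5/3) ≈ 0.4346, r(35/18) ≈ 0.3782, r(20/9) ≈ 0.3292, r(2.5) ≈ 0.2865.
Sum = Δu · [r(5/18) + r(5/9) + r(5/6) + ...].
Sum ≈ 1.3302.

1.3302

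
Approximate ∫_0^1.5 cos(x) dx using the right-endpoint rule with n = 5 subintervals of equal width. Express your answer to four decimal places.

0.8506

Δx = (1.5 − 0)/5 = 0.3.
Right endpoints: 0.3, 0.6, 0.9, 1.2, 1.5.
f(0.3) ≈ 0.9553, f(0.6) ≈ 0.8253, f(0.9) ≈ 0.6216, f(1.2) ≈ 0.3624, f(1.5) ≈ 0.0707.
Sum = Δx · [f(0.3) + f(0.6) + f(0.9) + f(1.2) + f(1.5)].
Sum ≈ 0.8506.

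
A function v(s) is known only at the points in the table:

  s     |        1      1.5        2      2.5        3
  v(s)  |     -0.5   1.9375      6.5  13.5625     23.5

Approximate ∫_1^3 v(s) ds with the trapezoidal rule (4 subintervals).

Δs = 0.5.
T_4 = (0.5/2)·[(-0.5) + 2·1.9375 + 2·6.5 + 2·13.5625 + 23.5] = 16.75.

16.75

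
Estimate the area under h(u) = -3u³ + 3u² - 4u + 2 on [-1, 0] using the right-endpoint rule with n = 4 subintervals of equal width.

Δu = (0 − (-1))/4 = 0.25.
Right endpoints: -0.75, -0.5, -0.25, 0.
h(-0.75) = 7.953125, h(-0.5) = 5.125, h(-0.25) = 3.234375, h(0) = 2.
Sum = Δu · [h(-0.75) + h(-0.5) + h(-0.25) + h(0)].
Sum = 4.578125.

4.578125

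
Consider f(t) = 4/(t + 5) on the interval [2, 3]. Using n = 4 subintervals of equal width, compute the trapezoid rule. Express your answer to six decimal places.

Δt = (3 − 2)/4 = 0.25.
f(2) = 4/7, f(2.25) = 16/29, f(2.5) = 8/15, f(2.75) = 16/31, f(3) = 0.5.
T_4 = (Δt/2)·[f(t_0) + 2f(t_1) + 2f(t_2) + 2f(t_3) + f(t_4)].
Sum ≈ 0.534225.

0.534225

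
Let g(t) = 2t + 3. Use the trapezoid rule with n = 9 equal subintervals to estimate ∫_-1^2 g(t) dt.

Δt = (2 − (-1))/9 = 1/3.
g(-1) = 1, g(-2/3) = 5/3, g(-1/3) = 7/3, g(0) = 3, g(1/3) = 11/3, g(2/3) = 13/3, g(1) = 5, g(4/3) = 17/3, g(5/3) = 19/3, g(2) = 7.
T_9 = (Δt/2)·[g(t_0) + 2g(t_1) + ... + 2g(t_{8}) + g(t_9)].
Sum = 12.

12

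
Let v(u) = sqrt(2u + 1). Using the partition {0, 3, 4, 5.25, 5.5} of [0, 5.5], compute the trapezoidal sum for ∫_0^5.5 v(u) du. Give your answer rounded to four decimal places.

13.1429

Subinterval widths: 3, 1, 1.25, 0.25.
v(0) ≈ 1.0000, v(3) ≈ 2.6458, v(4) ≈ 3.0000, v(5.25) ≈ 3.3912, v(5.5) ≈ 3.4641.
On each subinterval the trapezoid contributes (Δu_i/2)·[v(u_{i-1}) + v(u_i)].
Sum ≈ 13.1429.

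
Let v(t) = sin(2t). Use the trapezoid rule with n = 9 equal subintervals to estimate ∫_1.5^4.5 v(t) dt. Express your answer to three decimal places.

-0.038

Δt = (4.5 − 1.5)/9 = 1/3.
v(1.5) ≈ 0.141, v(11/6) ≈ -0.501, v(13/6) ≈ -0.929, v(2.5) ≈ -0.959, v(17/6) ≈ -0.578, v(19/6) ≈ 0.050, v(3.5) ≈ 0.657, v(23/6) ≈ 0.983, v(25/6) ≈ 0.887, v(4.5) ≈ 0.412.
T_9 = (Δt/2)·[v(t_0) + 2v(t_1) + ... + 2v(t_{8}) + v(t_9)].
Sum ≈ -0.038.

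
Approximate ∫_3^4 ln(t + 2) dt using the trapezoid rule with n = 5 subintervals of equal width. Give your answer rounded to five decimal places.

1.70326

Δt = (4 − 3)/5 = 0.2.
f(3) ≈ 1.60944, f(3.2) ≈ 1.64866, f(3.4) ≈ 1.68640, f(3.6) ≈ 1.72277, f(3.8) ≈ 1.75786, f(4) ≈ 1.79176.
T_5 = (Δt/2)·[f(t_0) + 2f(t_1) + ... + 2f(t_{4}) + f(t_5)].
Sum ≈ 1.70326.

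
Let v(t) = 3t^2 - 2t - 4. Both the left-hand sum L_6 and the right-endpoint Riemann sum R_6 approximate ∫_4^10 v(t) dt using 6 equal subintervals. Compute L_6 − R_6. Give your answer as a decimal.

-240

L_6 = 711.
R_6 = 951.
L_6 − R_6 = -240.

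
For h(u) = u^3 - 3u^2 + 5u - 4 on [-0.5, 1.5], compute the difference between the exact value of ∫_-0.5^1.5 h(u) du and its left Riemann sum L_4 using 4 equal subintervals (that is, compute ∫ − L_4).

2

Exact integral: ∫_-0.5^1.5 h(u) du = -5.25.
L_4 = -7.25.
Error = -5.25 − (-7.25) = 2.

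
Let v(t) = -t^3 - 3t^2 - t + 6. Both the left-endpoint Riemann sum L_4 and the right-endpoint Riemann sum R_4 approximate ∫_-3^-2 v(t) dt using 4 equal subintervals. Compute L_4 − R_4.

1.25

L_4 = 6.421875.
R_4 = 5.171875.
L_4 − R_4 = 1.25.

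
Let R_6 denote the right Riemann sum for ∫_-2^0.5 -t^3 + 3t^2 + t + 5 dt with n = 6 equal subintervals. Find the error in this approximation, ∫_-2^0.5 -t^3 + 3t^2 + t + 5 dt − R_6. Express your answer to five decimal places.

3.13585

Exact integral: ∫_-2^0.5 f(t) dt = 22.734375.
R_6 ≈ 19.5985243.
Error ≈ 22.734375 − 19.5985243 ≈ 3.13585.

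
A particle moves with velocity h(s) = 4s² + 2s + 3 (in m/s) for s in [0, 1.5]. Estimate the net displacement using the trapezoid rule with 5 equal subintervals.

11.34

Δs = (1.5 − 0)/5 = 0.3.
h(0) = 3, h(0.3) = 3.96, h(0.6) = 5.64, h(0.9) = 8.04, h(1.2) = 11.16, h(1.5) = 15.
T_5 = (Δs/2)·[h(s_0) + 2h(s_1) + ... + 2h(s_{4}) + h(s_5)].
Sum = 11.34.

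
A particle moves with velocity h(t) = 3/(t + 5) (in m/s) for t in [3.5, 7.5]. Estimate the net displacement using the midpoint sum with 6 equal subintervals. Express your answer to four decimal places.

1.1566

Δt = (7.5 − 3.5)/6 = 2/3.
Midpoints: 23/6, 4.5, 31/6, 35/6, 6.5, 43/6.
h(23/6) = 18/53, h(4.5) = 6/19, h(31/6) = 18/61, h(35/6) = 18/65, h(6.5) = 6/23, h(43/6) = 18/73.
Sum = Δt · [h(23/6) + h(4.5) + h(31/6) + ...].
Sum ≈ 1.1566.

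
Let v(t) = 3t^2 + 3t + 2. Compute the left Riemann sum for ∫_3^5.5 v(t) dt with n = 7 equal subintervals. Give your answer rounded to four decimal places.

Δt = (5.5 − 3)/7 = 5/14.
Left endpoints: 3, 47/14, 26/7, 57/14, 31/7, 67/14, 36/7.
v(3) = 38, v(47/14) = 8993/196, v(26/7) = 2672/49, v(57/14) = 12533/196, v(31/7) = 3632/49, v(67/14) = 16673/196, v(36/7) = 4742/49.
Sum = Δt · [v(3) + v(47/14) + v(26/7) + ...].
Sum ≈ 163.6862.

163.6862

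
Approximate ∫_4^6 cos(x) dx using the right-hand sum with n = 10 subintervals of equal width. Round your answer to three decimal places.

0.637

Δx = (6 − 4)/10 = 0.2.
Right endpoints: 4.2, 4.4, 4.6, 4.8, 5, 5.2, 5.4, 5.6, 5.8, 6.
f(4.2) ≈ -0.490, f(4.4) ≈ -0.307, f(4.6) ≈ -0.112, f(4.8) ≈ 0.087, f(5) ≈ 0.284, f(5.2) ≈ 0.469, f(5.4) ≈ 0.635, f(5.6) ≈ 0.776, f(5.8) ≈ 0.886, f(6) ≈ 0.960.
Sum = Δx · [f(4.2) + f(4.4) + f(4.6) + ...].
Sum ≈ 0.637.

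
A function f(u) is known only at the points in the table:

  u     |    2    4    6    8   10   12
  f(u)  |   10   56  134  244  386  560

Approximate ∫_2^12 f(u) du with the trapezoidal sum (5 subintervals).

Δu = 2.
T_5 = (2/2)·[10 + 2·56 + 2·134 + 2·244 + 2·386 + 560] = 2210.

2210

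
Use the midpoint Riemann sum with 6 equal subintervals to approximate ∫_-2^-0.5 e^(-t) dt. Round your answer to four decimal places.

5.7254

Δt = (-0.5 − (-2))/6 = 0.25.
Midpoints: -1.875, -1.625, -1.375, -1.125, -0.875, -0.625.
f(-1.875) ≈ 6.5208, f(-1.625) ≈ 5.0784, f(-1.375) ≈ 3.9551, f(-1.125) ≈ 3.0802, f(-0.875) ≈ 2.3989, f(-0.625) ≈ 1.8682.
Sum = Δt · [f(-1.875) + f(-1.625) + f(-1.375) + ...].
Sum ≈ 5.7254.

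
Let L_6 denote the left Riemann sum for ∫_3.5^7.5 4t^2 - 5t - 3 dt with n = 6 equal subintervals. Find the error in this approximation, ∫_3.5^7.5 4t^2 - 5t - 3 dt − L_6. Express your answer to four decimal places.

50.8148

Exact integral: ∫_3.5^7.5 f(t) dt ≈ 383.333333.
L_6 ≈ 332.518519.
Error ≈ 383.333333 − 332.518519 ≈ 50.8148.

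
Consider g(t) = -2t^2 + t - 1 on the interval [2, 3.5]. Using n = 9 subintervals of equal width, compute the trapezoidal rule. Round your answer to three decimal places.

-20.639

Δt = (3.5 − 2)/9 = 1/6.
g(2) = -7, g(13/6) = -74/9, g(7/3) = -86/9, g(2.5) = -11, g(8/3) = -113/9, g(17/6) = -128/9, g(3) = -16, g(19/6) = -161/9, g(10/3) = -179/9, g(3.5) = -22.
T_9 = (Δt/2)·[g(t_0) + 2g(t_1) + ... + 2g(t_{8}) + g(t_9)].
Sum ≈ -20.639.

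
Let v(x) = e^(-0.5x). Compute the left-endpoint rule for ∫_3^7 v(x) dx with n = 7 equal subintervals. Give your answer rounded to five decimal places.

Δx = (7 − 3)/7 = 4/7.
Left endpoints: 3, 25/7, 29/7, 33/7, 37/7, 41/7, 45/7.
v(3) ≈ 0.22313, v(25/7) ≈ 0.16768, v(29/7) ≈ 0.12601, v(33/7) ≈ 0.09469, v(37/7) ≈ 0.07116, v(41/7) ≈ 0.05347, v(45/7) ≈ 0.04018.
Sum = Δx · [v(3) + v(25/7) + v(29/7) + ...].
Sum ≈ 0.44361.

0.44361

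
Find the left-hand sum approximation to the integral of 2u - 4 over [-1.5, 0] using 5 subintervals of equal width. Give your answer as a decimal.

-8.7

Δu = (0 − (-1.5))/5 = 0.3.
Left endpoints: -1.5, -1.2, -0.9, -0.6, -0.3.
f(-1.5) = -7, f(-1.2) = -6.4, f(-0.9) = -5.8, f(-0.6) = -5.2, f(-0.3) = -4.6.
Sum = Δu · [f(-1.5) + f(-1.2) + f(-0.9) + f(-0.6) + f(-0.3)].
Sum = -8.7.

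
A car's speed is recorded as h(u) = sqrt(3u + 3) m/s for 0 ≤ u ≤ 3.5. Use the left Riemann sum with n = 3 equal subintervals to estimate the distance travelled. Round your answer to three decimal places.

Δu = (3.5 − 0)/3 = 7/6.
Left endpoints: 0, 7/6, 7/3.
h(0) ≈ 1.732, h(7/6) ≈ 2.550, h(7/3) ≈ 3.162.
Sum = Δu · [h(0) + h(7/6) + h(7/3)].
Sum ≈ 8.684.

8.684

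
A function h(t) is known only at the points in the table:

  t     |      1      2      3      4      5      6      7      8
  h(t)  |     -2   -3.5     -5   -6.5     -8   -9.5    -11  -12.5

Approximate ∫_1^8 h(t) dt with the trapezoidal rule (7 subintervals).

Δt = 1.
T_7 = (1/2)·[(-2) + 2·(-3.5) + 2·(-5) + 2·(-6.5) + 2·(-8) + 2·(-9.5) + 2·(-11) + (-12.5)] = -50.75.

-50.75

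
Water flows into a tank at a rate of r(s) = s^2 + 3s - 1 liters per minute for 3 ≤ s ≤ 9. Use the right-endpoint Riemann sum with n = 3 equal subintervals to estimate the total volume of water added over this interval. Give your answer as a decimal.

Δs = (9 − 3)/3 = 2.
Right endpoints: 5, 7, 9.
r(5) = 39, r(7) = 69, r(9) = 107.
Sum = Δs · [r(5) + r(7) + r(9)].
Sum = 430.

430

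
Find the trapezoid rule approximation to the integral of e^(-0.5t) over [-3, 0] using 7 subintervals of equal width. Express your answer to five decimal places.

6.99000

Δt = (0 − (-3))/7 = 3/7.
f(-3) ≈ 4.48169, f(-18/7) ≈ 3.61725, f(-15/7) ≈ 2.91955, f(-12/7) ≈ 2.35642, f(-9/7) ≈ 1.90191, f(-6/7) ≈ 1.53506, f(-3/7) ≈ 1.23898, f(0) ≈ 1.00000.
T_7 = (Δt/2)·[f(t_0) + 2f(t_1) + ... + 2f(t_{6}) + f(t_7)].
Sum ≈ 6.99000.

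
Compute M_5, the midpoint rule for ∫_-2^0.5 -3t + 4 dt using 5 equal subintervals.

15.625

Δt = (0.5 − (-2))/5 = 0.5.
Midpoints: -1.75, -1.25, -0.75, -0.25, 0.25.
f(-1.75) = 9.25, f(-1.25) = 7.75, f(-0.75) = 6.25, f(-0.25) = 4.75, f(0.25) = 3.25.
Sum = Δt · [f(-1.75) + f(-1.25) + f(-0.75) + f(-0.25) + f(0.25)].
Sum = 15.625.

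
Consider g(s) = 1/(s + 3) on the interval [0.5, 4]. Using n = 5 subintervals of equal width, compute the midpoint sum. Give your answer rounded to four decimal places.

0.6919

Δs = (4 − 0.5)/5 = 0.7.
Midpoints: 0.85, 1.55, 2.25, 2.95, 3.65.
g(0.85) = 20/77, g(1.55) = 20/91, g(2.25) = 4/21, g(2.95) = 20/119, g(3.65) = 20/133.
Sum = Δs · [g(0.85) + g(1.55) + g(2.25) + g(2.95) + g(3.65)].
Sum ≈ 0.6919.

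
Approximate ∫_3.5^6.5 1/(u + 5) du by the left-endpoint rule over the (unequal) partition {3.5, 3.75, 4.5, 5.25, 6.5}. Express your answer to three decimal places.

Subinterval widths: 0.25, 0.75, 0.75, 1.25.
Left endpoints: 3.5, 3.75, 4.5, 5.25.
f(3.5) = 2/17, f(3.75) = 4/35, f(4.5) = 2/19, f(5.25) = 4/41.
Sum = Σ Δu_i · f(u_i).
Sum ≈ 0.316.

0.316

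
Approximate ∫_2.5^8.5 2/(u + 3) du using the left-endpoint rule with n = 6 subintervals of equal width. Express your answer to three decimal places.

Δu = (8.5 − 2.5)/6 = 1.
Left endpoints: 2.5, 3.5, 4.5, 5.5, 6.5, 7.5.
f(2.5) = 4/11, f(3.5) = 4/13, f(4.5) = 4/15, f(5.5) = 4/17, f(6.5) = 4/19, f(7.5) = 4/21.
Sum = Δu · [f(2.5) + f(3.5) + f(4.5) + ...].
Sum ≈ 1.574.

1.574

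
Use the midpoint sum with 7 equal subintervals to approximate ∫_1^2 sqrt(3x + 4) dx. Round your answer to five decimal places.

2.91175

Δx = (2 − 1)/7 = 1/7.
Midpoints: 15/14, 17/14, 19/14, 1.5, 23/14, 25/14, 27/14.
f(15/14) ≈ 2.68594, f(17/14) ≈ 2.76457, f(19/14) ≈ 2.84103, f(1.5) ≈ 2.91548, f(23/14) ≈ 2.98807, f(25/14) ≈ 3.05894, f(27/14) ≈ 3.12821.
Sum = Δx · [f(15/14) + f(17/14) + f(19/14) + ...].
Sum ≈ 2.91175.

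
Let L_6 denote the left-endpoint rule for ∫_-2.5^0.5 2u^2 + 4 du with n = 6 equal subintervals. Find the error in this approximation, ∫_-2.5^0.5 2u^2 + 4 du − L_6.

Exact integral: ∫_-2.5^0.5 f(u) du = 22.5.
L_6 = 25.75.
Error = 22.5 − 25.75 = -3.25.

-3.25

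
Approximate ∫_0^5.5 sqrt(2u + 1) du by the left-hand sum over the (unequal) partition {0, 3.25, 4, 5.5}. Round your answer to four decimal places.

Subinterval widths: 3.25, 0.75, 1.5.
Left endpoints: 0, 3.25, 4.
f(0) ≈ 1.0000, f(3.25) ≈ 2.7386, f(4) ≈ 3.0000.
Sum = Σ Δu_i · f(u_i).
Sum ≈ 9.8040.

9.8040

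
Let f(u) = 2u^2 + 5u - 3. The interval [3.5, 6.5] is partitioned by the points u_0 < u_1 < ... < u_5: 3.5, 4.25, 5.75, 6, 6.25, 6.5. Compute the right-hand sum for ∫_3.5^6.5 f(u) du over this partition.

258.4375

Subinterval widths: 0.75, 1.5, 0.25, 0.25, 0.25.
Right endpoints: 4.25, 5.75, 6, 6.25, 6.5.
f(4.25) = 54.375, f(5.75) = 91.875, f(6) = 99, f(6.25) = 106.375, f(6.5) = 114.
Sum = Σ Δu_i · f(u_i).
Sum = 258.4375.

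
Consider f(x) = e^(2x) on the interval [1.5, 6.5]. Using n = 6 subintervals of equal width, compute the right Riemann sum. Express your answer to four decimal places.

454506.2262

Δx = (6.5 − 1.5)/6 = 5/6.
Right endpoints: 7/3, 19/6, 4, 29/6, 17/3, 6.5.
f(7/3) ≈ 106.3427, f(19/6) ≈ 563.0302, f(4) ≈ 2980.9580, f(29/6) ≈ 15782.6524, f(17/3) ≈ 83561.0961, f(6.5) ≈ 442413.3920.
Sum = Δx · [f(7/3) + f(19/6) + f(4) + ...].
Sum ≈ 454506.2262.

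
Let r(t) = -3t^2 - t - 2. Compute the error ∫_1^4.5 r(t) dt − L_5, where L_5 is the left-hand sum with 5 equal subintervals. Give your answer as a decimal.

Exact integral: ∫_1^4.5 r(t) dt = -106.75.
L_5 = -86.17.
Error = -106.75 − (-86.17) = -20.58.

-20.58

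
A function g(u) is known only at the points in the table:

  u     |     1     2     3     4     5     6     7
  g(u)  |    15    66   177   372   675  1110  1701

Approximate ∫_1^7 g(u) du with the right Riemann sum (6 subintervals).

4101

Δu = 1.
Sum = 1·[66 + 177 + 372 + 675 + 1110 + 1701] = 4101.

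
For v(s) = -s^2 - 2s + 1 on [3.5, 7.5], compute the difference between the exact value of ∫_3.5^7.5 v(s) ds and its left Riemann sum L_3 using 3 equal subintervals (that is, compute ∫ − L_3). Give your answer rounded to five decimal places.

Exact integral: ∫_3.5^7.5 v(s) ds ≈ -166.3333333.
L_3 ≈ -132.8518519.
Error ≈ -166.3333333 − (-132.8518519) ≈ -33.48148.

-33.48148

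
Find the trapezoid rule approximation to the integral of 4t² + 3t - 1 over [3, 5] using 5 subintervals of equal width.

152.88

Δt = (5 − 3)/5 = 0.4.
f(3) = 44, f(3.4) = 55.44, f(3.8) = 68.16, f(4.2) = 82.16, f(4.6) = 97.44, f(5) = 114.
T_5 = (Δt/2)·[f(t_0) + 2f(t_1) + ... + 2f(t_{4}) + f(t_5)].
Sum = 152.88.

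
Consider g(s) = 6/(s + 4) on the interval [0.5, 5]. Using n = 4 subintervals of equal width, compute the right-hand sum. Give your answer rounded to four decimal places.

Δs = (5 − 0.5)/4 = 1.125.
Right endpoints: 1.625, 2.75, 3.875, 5.
g(1.625) = 16/15, g(2.75) = 8/9, g(3.875) = 16/21, g(5) = 2/3.
Sum = Δs · [g(1.625) + g(2.75) + g(3.875) + g(5)].
Sum ≈ 3.8071.

3.8071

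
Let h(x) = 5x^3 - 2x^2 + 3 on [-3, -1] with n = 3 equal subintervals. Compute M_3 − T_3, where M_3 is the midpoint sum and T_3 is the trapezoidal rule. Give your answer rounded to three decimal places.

M_3 ≈ -108.96296.
T_3 ≈ -116.07407.
M_3 − T_3 ≈ 7.111.

7.111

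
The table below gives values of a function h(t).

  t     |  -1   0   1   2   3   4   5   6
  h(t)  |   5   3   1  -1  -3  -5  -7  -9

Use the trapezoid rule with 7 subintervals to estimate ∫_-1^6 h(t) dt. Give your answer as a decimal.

Δt = 1.
T_7 = (1/2)·[5 + 2·3 + 2·1 + 2·(-1) + 2·(-3) + 2·(-5) + 2·(-7) + (-9)] = -14.

-14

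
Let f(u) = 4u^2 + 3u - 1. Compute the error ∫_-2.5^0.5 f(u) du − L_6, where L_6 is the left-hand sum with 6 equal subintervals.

Exact integral: ∫_-2.5^0.5 f(u) du = 9.
L_6 = 13.25.
Error = 9 − 13.25 = -4.25.

-4.25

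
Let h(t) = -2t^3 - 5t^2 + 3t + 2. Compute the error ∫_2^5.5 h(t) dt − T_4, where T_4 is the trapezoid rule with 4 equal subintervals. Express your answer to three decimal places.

Exact integral: ∫_2^5.5 h(t) dt ≈ -667.11458.
T_4 ≈ -679.39648.
Error ≈ -667.11458 − (-679.39648) ≈ 12.282.

12.282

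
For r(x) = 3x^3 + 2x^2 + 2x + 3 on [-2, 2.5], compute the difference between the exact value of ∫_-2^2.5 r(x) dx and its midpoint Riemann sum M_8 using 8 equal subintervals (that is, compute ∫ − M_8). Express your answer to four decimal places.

Exact integral: ∫_-2^2.5 r(x) dx = 48.796875.
M_8 ≈ 48.292603.
Error ≈ 48.796875 − 48.292603 ≈ 0.5043.

0.5043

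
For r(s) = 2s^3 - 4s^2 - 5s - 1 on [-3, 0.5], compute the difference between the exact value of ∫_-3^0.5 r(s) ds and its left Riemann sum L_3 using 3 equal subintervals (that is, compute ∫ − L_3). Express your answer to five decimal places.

Exact integral: ∫_-3^0.5 r(s) ds ≈ -58.2604167.
L_3 ≈ -109.2453704.
Error ≈ -58.2604167 − (-109.2453704) ≈ 50.98495.

50.98495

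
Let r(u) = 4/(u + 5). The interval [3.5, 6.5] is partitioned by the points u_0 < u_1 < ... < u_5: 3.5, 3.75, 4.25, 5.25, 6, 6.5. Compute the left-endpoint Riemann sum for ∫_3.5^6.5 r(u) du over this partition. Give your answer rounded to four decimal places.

1.2532

Subinterval widths: 0.25, 0.5, 1, 0.75, 0.5.
Left endpoints: 3.5, 3.75, 4.25, 5.25, 6.
r(3.5) = 8/17, r(3.75) = 16/35, r(4.25) = 16/37, r(5.25) = 16/41, r(6) = 4/11.
Sum = Σ Δu_i · r(u_i).
Sum ≈ 1.2532.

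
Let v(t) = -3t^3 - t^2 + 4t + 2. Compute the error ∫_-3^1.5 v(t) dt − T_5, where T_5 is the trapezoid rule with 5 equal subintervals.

-3.493125

Exact integral: ∫_-3^1.5 v(t) dt = 42.328125.
T_5 = 45.82125.
Error = 42.328125 − 45.82125 = -3.493125.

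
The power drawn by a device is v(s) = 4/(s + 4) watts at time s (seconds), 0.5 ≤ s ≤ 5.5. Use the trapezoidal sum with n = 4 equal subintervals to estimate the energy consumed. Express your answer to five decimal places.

3.00862

Δs = (5.5 − 0.5)/4 = 1.25.
v(0.5) = 8/9, v(1.75) = 16/23, v(3) = 4/7, v(4.25) = 16/33, v(5.5) = 8/19.
T_4 = (Δs/2)·[v(s_0) + 2v(s_1) + 2v(s_2) + 2v(s_3) + v(s_4)].
Sum ≈ 3.00862.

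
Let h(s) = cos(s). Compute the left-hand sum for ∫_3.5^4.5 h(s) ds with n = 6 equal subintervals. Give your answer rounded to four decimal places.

Δs = (4.5 − 3.5)/6 = 1/6.
Left endpoints: 3.5, 11/3, 23/6, 4, 25/6, 13/3.
h(3.5) ≈ -0.9365, h(11/3) ≈ -0.8653, h(23/6) ≈ -0.7701, h(4) ≈ -0.6536, h(25/6) ≈ -0.5190, h(13/3) ≈ -0.3700.
Sum = Δs · [h(3.5) + h(11/3) + h(23/6) + ...].
Sum ≈ -0.6858.

-0.6858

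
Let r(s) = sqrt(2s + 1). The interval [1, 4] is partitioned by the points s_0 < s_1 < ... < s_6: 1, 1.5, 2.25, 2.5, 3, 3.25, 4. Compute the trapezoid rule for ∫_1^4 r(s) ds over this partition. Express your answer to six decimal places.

7.260638

Subinterval widths: 0.5, 0.75, 0.25, 0.5, 0.25, 0.75.
r(1) ≈ 1.732051, r(1.5) ≈ 2.000000, r(2.25) ≈ 2.345208, r(2.5) ≈ 2.449490, r(3) ≈ 2.645751, r(3.25) ≈ 2.738613, r(4) ≈ 3.000000.
On each subinterval the trapezoid contributes (Δs_i/2)·[r(s_{i-1}) + r(s_i)].
Sum ≈ 7.260638.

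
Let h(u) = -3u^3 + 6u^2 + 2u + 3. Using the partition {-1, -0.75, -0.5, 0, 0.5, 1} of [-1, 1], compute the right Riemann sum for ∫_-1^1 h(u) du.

10.56640625

Subinterval widths: 0.25, 0.25, 0.5, 0.5, 0.5.
Right endpoints: -0.75, -0.5, 0, 0.5, 1.
h(-0.75) = 6.140625, h(-0.5) = 3.875, h(0) = 3, h(0.5) = 5.125, h(1) = 8.
Sum = Σ Δu_i · h(u_i).
Sum = 10.56640625.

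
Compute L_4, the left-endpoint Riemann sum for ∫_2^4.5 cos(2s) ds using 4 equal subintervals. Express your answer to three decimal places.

Δs = (4.5 − 2)/4 = 0.625.
Left endpoints: 2, 2.625, 3.25, 3.875.
f(2) ≈ -0.654, f(2.625) ≈ 0.512, f(3.25) ≈ 0.977, f(3.875) ≈ 0.104.
Sum = Δs · [f(2) + f(2.625) + f(3.25) + f(3.875)].
Sum ≈ 0.587.

0.587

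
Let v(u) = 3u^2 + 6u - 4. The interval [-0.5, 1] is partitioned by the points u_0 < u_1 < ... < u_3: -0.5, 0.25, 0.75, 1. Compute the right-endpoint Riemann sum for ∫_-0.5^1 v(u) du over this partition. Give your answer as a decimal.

0.609375

Subinterval widths: 0.75, 0.5, 0.25.
Right endpoints: 0.25, 0.75, 1.
v(0.25) = -2.3125, v(0.75) = 2.1875, v(1) = 5.
Sum = Σ Δu_i · v(u_i).
Sum = 0.609375.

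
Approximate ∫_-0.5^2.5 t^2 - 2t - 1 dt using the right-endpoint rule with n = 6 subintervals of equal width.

Δt = (2.5 − (-0.5))/6 = 0.5.
Right endpoints: 0, 0.5, 1, 1.5, 2, 2.5.
f(0) = -1, f(0.5) = -1.75, f(1) = -2, f(1.5) = -1.75, f(2) = -1, f(2.5) = 0.25.
Sum = Δt · [f(0) + f(0.5) + f(1) + ...].
Sum = -3.625.

-3.625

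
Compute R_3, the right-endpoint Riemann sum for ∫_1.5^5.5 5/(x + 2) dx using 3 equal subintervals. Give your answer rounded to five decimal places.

Δx = (5.5 − 1.5)/3 = 4/3.
Right endpoints: 17/6, 25/6, 5.5.
f(17/6) = 30/29, f(25/6) = 30/37, f(5.5) = 2/3.
Sum = Δx · [f(17/6) + f(25/6) + f(5.5)].
Sum ≈ 3.34928.

3.34928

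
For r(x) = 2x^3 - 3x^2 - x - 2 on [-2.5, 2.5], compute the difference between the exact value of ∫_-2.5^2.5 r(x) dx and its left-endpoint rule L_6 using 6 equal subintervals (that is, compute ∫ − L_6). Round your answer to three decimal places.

25.694

Exact integral: ∫_-2.5^2.5 r(x) dx = -41.25.
L_6 ≈ -66.94444.
Error ≈ -41.25 − (-66.94444) ≈ 25.694.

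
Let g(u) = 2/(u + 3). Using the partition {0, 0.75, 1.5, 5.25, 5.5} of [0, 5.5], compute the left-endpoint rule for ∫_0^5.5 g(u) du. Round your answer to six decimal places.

2.627273

Subinterval widths: 0.75, 0.75, 3.75, 0.25.
Left endpoints: 0, 0.75, 1.5, 5.25.
g(0) = 2/3, g(0.75) = 8/15, g(1.5) = 4/9, g(5.25) = 8/33.
Sum = Σ Δu_i · g(u_i).
Sum ≈ 2.627273.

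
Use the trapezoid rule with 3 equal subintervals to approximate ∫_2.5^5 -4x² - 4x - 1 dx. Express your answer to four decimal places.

-186.9907

Δx = (5 − 2.5)/3 = 5/6.
f(2.5) = -36, f(10/3) = -529/9, f(25/6) = -784/9, f(5) = -121.
T_3 = (Δx/2)·[f(x_0) + 2f(x_1) + 2f(x_2) + f(x_3)].
Sum ≈ -186.9907.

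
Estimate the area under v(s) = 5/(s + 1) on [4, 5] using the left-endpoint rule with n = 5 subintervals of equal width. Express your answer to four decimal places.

Δs = (5 − 4)/5 = 0.2.
Left endpoints: 4, 4.2, 4.4, 4.6, 4.8.
v(4) = 1, v(4.2) = 25/26, v(4.4) = 25/27, v(4.6) = 25/28, v(4.8) = 25/29.
Sum = Δs · [v(4) + v(4.2) + v(4.4) + v(4.6) + v(4.8)].
Sum ≈ 0.9285.

0.9285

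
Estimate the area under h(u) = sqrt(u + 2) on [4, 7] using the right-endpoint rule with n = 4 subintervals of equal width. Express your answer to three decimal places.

8.407

Δu = (7 − 4)/4 = 0.75.
Right endpoints: 4.75, 5.5, 6.25, 7.
h(4.75) ≈ 2.598, h(5.5) ≈ 2.739, h(6.25) ≈ 2.872, h(7) ≈ 3.000.
Sum = Δu · [h(4.75) + h(5.5) + h(6.25) + h(7)].
Sum ≈ 8.407.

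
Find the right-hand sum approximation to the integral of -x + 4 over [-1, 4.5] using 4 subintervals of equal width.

8.59375

Δx = (4.5 − (-1))/4 = 1.375.
Right endpoints: 0.375, 1.75, 3.125, 4.5.
f(0.375) = 3.625, f(1.75) = 2.25, f(3.125) = 0.875, f(4.5) = -0.5.
Sum = Δx · [f(0.375) + f(1.75) + f(3.125) + f(4.5)].
Sum = 8.59375.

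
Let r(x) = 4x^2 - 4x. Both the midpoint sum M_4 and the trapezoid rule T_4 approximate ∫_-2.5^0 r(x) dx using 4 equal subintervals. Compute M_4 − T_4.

-0.9765625

M_4 = 33.0078125.
T_4 = 33.984375.
M_4 − T_4 = -0.9765625.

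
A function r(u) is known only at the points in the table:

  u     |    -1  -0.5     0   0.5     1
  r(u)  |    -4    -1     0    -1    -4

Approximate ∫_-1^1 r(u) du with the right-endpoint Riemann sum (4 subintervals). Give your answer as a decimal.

-3

Δu = 0.5.
Sum = 0.5·[(-1) + 0 + (-1) + (-4)] = -3.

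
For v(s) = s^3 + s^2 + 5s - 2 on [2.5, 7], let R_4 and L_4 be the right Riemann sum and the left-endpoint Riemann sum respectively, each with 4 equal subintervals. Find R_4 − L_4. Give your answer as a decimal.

441.703125

R_4 ≈ 1032.8115234.
L_4 ≈ 591.1083984.
R_4 − L_4 = 441.703125.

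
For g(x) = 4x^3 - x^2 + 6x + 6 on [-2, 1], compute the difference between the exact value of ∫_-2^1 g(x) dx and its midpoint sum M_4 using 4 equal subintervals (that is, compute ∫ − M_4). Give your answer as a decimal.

-0.984375

Exact integral: ∫_-2^1 g(x) dx = -9.
M_4 = -8.015625.
Error = -9 − (-8.015625) = -0.984375.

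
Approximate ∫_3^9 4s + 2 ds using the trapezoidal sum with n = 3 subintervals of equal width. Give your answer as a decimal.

Δs = (9 − 3)/3 = 2.
f(3) = 14, f(5) = 22, f(7) = 30, f(9) = 38.
T_3 = (Δs/2)·[f(s_0) + 2f(s_1) + 2f(s_2) + f(s_3)].
Sum = 156.

156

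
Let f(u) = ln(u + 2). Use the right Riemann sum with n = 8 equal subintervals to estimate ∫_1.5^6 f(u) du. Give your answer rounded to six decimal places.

7.979134

Δu = (6 − 1.5)/8 = 0.5625.
Right endpoints: 2.0625, 2.625, 3.1875, 3.75, 4.3125, 4.875, 5.4375, 6.
f(2.0625) ≈ 1.401799, f(2.625) ≈ 1.531476, f(3.1875) ≈ 1.646252, f(3.75) ≈ 1.749200, f(4.3125) ≈ 1.842532, f(4.875) ≈ 1.927892, f(5.4375) ≈ 2.006535, f(6) ≈ 2.079442.
Sum = Δu · [f(2.0625) + f(2.625) + f(3.1875) + ...].
Sum ≈ 7.979134.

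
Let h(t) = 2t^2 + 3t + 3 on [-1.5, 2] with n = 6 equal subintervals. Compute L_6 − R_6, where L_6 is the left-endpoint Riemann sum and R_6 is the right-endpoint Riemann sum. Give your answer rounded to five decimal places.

-8.16667

L_6 ≈ 17.0219907.
R_6 ≈ 25.1886574.
L_6 − R_6 ≈ -8.16667.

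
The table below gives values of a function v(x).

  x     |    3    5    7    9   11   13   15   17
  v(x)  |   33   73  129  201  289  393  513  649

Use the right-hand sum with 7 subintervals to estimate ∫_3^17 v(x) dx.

Δx = 2.
Sum = 2·[73 + 129 + 201 + 289 + 393 + 513 + 649] = 4494.

4494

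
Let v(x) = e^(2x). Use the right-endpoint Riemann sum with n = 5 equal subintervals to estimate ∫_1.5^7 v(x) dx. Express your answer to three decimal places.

1487682.543

Δx = (7 − 1.5)/5 = 1.1.
Right endpoints: 2.6, 3.7, 4.8, 5.9, 7.
v(2.6) ≈ 181.272, v(3.7) ≈ 1635.984, v(4.8) ≈ 14764.782, v(5.9) ≈ 133252.353, v(7) ≈ 1202604.284.
Sum = Δx · [v(2.6) + v(3.7) + v(4.8) + v(5.9) + v(7)].
Sum ≈ 1487682.543.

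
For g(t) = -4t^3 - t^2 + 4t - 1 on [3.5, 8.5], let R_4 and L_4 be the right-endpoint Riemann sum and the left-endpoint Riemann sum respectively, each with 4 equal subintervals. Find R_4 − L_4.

R_4 = -6693.59375.
L_4 = -3787.34375.
R_4 − L_4 = -2906.25.

-2906.25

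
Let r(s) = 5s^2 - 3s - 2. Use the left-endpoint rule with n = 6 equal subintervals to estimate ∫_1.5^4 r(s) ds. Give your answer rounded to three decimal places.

Δs = (4 − 1.5)/6 = 5/12.
Left endpoints: 1.5, 23/12, 7/3, 2.75, 19/6, 43/12.
r(1.5) = 4.75, r(23/12) = 1529/144, r(7/3) = 164/9, r(2.75) = 27.5625, r(19/6) = 1391/36, r(43/12) = 7409/144.
Sum = Δs · [r(1.5) + r(23/12) + r(7/3) + ...].
Sum ≈ 63.018.

63.018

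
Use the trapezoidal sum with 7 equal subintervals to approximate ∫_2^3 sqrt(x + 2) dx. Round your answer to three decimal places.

2.120

Δx = (3 − 2)/7 = 1/7.
f(2) ≈ 2.000, f(15/7) ≈ 2.035, f(16/7) ≈ 2.070, f(17/7) ≈ 2.104, f(18/7) ≈ 2.138, f(19/7) ≈ 2.171, f(20/7) ≈ 2.204, f(3) ≈ 2.236.
T_7 = (Δx/2)·[f(x_0) + 2f(x_1) + ... + 2f(x_{6}) + f(x_7)].
Sum ≈ 2.120.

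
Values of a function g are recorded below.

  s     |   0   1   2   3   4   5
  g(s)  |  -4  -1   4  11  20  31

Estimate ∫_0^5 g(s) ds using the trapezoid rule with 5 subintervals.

47.5

Δs = 1.
T_5 = (1/2)·[(-4) + 2·(-1) + 2·4 + 2·11 + 2·20 + 31] = 47.5.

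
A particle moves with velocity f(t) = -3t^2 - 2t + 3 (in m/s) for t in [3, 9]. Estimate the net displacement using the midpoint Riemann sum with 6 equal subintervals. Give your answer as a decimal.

Δt = (9 − 3)/6 = 1.
Midpoints: 3.5, 4.5, 5.5, 6.5, 7.5, 8.5.
f(3.5) = -40.75, f(4.5) = -66.75, f(5.5) = -98.75, f(6.5) = -136.75, f(7.5) = -180.75, f(8.5) = -230.75.
Sum = Δt · [f(3.5) + f(4.5) + f(5.5) + ...].
Sum = -754.5.

-754.5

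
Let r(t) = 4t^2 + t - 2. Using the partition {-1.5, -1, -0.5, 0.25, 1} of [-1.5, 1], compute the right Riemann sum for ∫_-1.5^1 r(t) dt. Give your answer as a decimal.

0.875

Subinterval widths: 0.5, 0.5, 0.75, 0.75.
Right endpoints: -1, -0.5, 0.25, 1.
r(-1) = 1, r(-0.5) = -1.5, r(0.25) = -1.5, r(1) = 3.
Sum = Σ Δt_i · r(t_i).
Sum = 0.875.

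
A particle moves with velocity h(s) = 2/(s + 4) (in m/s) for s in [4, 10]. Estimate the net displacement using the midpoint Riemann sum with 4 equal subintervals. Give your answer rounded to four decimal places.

1.1173

Δs = (10 − 4)/4 = 1.5.
Midpoints: 4.75, 6.25, 7.75, 9.25.
h(4.75) = 8/35, h(6.25) = 8/41, h(7.75) = 8/47, h(9.25) = 8/53.
Sum = Δs · [h(4.75) + h(6.25) + h(7.75) + h(9.25)].
Sum ≈ 1.1173.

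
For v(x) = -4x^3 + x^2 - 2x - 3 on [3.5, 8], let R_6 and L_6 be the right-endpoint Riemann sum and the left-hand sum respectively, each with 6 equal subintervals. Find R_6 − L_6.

-1375.3125

R_6 = -4571.15625.
L_6 = -3195.84375.
R_6 − L_6 = -1375.3125.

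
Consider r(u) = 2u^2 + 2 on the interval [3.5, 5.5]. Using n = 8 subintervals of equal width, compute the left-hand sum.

81.875

Δu = (5.5 − 3.5)/8 = 0.25.
Left endpoints: 3.5, 3.75, 4, 4.25, 4.5, 4.75, 5, 5.25.
r(3.5) = 26.5, r(3.75) = 30.125, r(4) = 34, r(4.25) = 38.125, r(4.5) = 42.5, r(4.75) = 47.125, r(5) = 52, r(5.25) = 57.125.
Sum = Δu · [r(3.5) + r(3.75) + r(4) + ...].
Sum = 81.875.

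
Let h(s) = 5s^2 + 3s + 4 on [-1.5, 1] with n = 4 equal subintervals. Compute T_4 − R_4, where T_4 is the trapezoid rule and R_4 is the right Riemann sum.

-0.390625

T_4 = 16.23046875.
R_4 = 16.62109375.
T_4 − R_4 = -0.390625.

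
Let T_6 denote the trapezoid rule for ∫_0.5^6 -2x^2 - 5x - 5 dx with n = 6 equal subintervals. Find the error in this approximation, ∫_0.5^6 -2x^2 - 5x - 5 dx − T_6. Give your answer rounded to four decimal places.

1.5405

Exact integral: ∫_0.5^6 f(x) dx ≈ -260.791667.
T_6 ≈ -262.332176.
Error ≈ -260.791667 − (-262.332176) ≈ 1.5405.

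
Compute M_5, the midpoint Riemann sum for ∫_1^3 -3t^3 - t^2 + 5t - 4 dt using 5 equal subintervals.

Δt = (3 − 1)/5 = 0.4.
Midpoints: 1.2, 1.6, 2, 2.4, 2.8.
f(1.2) = -4.624, f(1.6) = -10.848, f(2) = -22, f(2.4) = -39.232, f(2.8) = -63.696.
Sum = Δt · [f(1.2) + f(1.6) + f(2) + f(2.4) + f(2.8)].
Sum = -56.16.

-56.16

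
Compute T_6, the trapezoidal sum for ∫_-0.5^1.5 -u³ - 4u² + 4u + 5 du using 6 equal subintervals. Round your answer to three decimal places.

Δu = (1.5 − (-0.5))/6 = 1/3.
f(-0.5) = 2.125, f(-1/6) = 913/216, f(1/6) = 1199/216, f(0.5) = 5.875, f(5/6) = 1075/216, f(7/6) = 569/216, f(1.5) = -1.375.
T_6 = (Δu/2)·[f(u_0) + 2f(u_1) + ... + 2f(u_{5}) + f(u_6)].
Sum ≈ 7.880.

7.880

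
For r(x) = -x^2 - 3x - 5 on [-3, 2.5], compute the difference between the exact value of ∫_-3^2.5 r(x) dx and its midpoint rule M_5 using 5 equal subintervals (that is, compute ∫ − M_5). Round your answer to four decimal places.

Exact integral: ∫_-3^2.5 r(x) dx ≈ -37.583333.
M_5 = -37.02875.
Error ≈ -37.583333 − (-37.02875) ≈ -0.5546.

-0.5546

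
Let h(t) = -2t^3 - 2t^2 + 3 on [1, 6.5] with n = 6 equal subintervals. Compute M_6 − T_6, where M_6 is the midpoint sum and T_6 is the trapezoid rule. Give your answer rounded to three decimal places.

28.307

M_6 ≈ -1048.51230.
T_6 ≈ -1076.81916.
M_6 − T_6 ≈ 28.307.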